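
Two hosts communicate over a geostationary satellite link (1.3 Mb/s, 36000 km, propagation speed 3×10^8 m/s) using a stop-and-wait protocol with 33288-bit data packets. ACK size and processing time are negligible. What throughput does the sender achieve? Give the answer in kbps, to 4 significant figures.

t_tx = L/R = 33288/1300000 = 0.0256062 s.
t_prop = 36000000/300000000 = 0.12 s; RTT = 0.24 s.
Cycle = t_tx + RTT = 0.265606 s.
Throughput = L / cycle = 33288 / 0.265606 = 125.3 kbps.

125.3 kbps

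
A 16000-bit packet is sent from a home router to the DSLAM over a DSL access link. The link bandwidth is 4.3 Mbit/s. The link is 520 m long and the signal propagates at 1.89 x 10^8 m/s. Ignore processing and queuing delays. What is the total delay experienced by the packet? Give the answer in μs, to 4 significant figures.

3724 μs

Transmission delay = L/R = 16000 / 4300000 = 3720.93 μs.
Propagation delay = d/s = 520 m / 189000000 m/s = 2.75132 μs.
Total = 3724 μs.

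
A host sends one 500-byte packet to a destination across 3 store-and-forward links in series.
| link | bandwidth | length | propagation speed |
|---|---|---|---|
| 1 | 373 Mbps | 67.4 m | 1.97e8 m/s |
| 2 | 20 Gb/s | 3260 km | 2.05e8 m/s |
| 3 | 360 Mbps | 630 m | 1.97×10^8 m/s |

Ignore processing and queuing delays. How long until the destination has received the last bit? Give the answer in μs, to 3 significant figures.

15900 μs

L = 500 × 8 = 4000 bits.
Transmission delays (L/R per hop): 10.7239, 0.2, 11.1111 μs; sum = 22.035 μs.
Propagation delays (d/s per hop): 0.342132, 15902.4, 3.19797 μs; sum = 15906 μs.
End-to-end = 15900 μs.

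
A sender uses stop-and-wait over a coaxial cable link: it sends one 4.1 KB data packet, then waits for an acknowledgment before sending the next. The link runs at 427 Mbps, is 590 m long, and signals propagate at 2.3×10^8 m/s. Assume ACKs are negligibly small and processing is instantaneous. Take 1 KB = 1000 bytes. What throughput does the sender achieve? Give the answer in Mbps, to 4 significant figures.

400.3 Mbps

t_tx = L/R = 32800/427000000 = 7.6815e-05 s.
t_prop = 590/2.3e+08 = 2.56522e-06 s; RTT = 5.13043e-06 s.
Cycle = t_tx + RTT = 8.19454e-05 s.
Throughput = L / cycle = 32800 / 8.19454e-05 = 400.3 Mbps.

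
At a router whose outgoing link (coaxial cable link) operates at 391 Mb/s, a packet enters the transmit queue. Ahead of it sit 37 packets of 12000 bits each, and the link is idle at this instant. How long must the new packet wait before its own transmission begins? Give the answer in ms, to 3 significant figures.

1.14 ms

Each queued packet: L/R = 12000/391000000 = 0.0306905 ms.
37 queued → 1.13555 ms.
Queuing delay = 1.14 ms.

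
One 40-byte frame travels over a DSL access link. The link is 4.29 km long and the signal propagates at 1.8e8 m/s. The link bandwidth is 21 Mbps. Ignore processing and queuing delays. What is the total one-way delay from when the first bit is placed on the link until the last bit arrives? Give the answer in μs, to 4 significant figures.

L = 40 × 8 = 320 bits.
Transmission delay = L/R = 320 / 21000000 = 15.2381 μs.
Propagation delay = d/s = 4290 m / 180000000 m/s = 23.8333 μs.
Total = 39.07 μs.

39.07 μs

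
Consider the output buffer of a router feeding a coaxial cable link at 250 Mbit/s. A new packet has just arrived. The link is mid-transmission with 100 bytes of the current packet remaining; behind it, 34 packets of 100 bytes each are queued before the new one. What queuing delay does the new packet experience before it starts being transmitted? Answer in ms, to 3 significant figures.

Each queued packet: L/R = 800/250000000 = 0.0032 ms.
34 queued → 0.1088 ms.
Plus remaining 800 bits of current packet: 0.0032 ms.
Queuing delay = 0.112 ms.

0.112 ms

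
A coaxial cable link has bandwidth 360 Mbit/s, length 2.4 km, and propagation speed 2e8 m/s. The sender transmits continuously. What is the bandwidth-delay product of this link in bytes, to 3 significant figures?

540 bytes

Propagation delay = 2400 / 200000000 = 1.2e-05 s.
BDP = R × t_prop = 360000000 × 1.2e-05 = 4320 bits.
In bytes: 4320/8 = 540 bytes.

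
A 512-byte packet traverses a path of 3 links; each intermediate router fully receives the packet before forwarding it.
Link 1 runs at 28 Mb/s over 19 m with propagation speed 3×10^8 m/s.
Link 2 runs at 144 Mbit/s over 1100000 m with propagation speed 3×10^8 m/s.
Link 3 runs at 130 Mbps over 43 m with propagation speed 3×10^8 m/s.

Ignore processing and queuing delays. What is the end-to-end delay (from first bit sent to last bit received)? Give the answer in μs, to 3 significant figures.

3870 μs

L = 512 × 8 = 4096 bits.
Transmission delays (L/R per hop): 146.286, 28.4444, 31.5077 μs; sum = 206.238 μs.
Propagation delays (d/s per hop): 0.0633333, 3666.67, 0.143333 μs; sum = 3666.87 μs.
End-to-end = 3870 μs.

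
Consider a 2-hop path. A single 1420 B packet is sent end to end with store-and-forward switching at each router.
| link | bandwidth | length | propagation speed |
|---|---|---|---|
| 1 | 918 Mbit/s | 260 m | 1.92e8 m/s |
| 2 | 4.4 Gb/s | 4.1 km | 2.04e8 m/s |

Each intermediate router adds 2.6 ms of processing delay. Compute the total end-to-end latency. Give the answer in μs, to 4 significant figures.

L = 1420 × 8 = 11360 bits.
Transmission delays (L/R per hop): 12.3747, 2.58182 μs; sum = 14.9565 μs.
Propagation delays (d/s per hop): 1.35417, 20.098 μs; sum = 21.4522 μs.
Processing at 1 router(s): 1 × 2.6 ms = 2600 μs.
End-to-end = 2636 μs.

2636 μs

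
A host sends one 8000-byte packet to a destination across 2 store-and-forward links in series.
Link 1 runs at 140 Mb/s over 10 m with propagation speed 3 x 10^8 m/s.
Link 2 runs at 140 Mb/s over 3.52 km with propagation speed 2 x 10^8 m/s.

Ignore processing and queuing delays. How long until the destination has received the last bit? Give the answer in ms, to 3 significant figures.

0.932 ms

L = 8000 × 8 = 64000 bits.
Transmission delay per hop = L/R = 64000/140000000 = 0.457143 ms; 2 hops → 0.914286 ms.
Propagation delays (d/s per hop): 3.33333e-05, 0.0176 ms; sum = 0.0176333 ms.
End-to-end = 0.932 ms.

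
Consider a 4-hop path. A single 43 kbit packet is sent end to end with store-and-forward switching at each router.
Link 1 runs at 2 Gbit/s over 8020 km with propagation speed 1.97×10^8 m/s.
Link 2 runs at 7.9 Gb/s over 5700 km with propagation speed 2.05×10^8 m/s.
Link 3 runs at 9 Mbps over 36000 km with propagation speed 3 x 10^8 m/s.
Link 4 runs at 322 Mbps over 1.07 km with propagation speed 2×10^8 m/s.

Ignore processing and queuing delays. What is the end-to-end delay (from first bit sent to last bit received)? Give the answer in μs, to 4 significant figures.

L = 43000 bits.
Transmission delays (L/R per hop): 21.5, 5.44304, 4777.78, 133.54 μs; sum = 4938.26 μs.
Propagation delays (d/s per hop): 40710.7, 27804.9, 120000, 5.35 μs; sum = 188521 μs.
End-to-end = 193500 μs.

193500 μs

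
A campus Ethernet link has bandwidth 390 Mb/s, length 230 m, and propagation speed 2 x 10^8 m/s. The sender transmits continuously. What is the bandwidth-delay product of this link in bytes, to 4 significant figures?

56.06 bytes

Propagation delay = 230 / 200000000 = 1.15e-06 s.
BDP = R × t_prop = 390000000 × 1.15e-06 = 448.5 bits.
In bytes: 448.5/8 = 56.06 bytes.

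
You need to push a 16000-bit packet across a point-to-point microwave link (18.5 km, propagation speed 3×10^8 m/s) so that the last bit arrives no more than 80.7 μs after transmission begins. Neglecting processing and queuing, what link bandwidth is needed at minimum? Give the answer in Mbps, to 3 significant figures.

841 Mbps

Propagation delay = 18500 / 300000000 = 61.6667 μs.
Transmission budget = 80.7 − 61.6667 = 19.0333 μs.
R ≥ L / t_tx = 16000 bits / 1.90333e-05 s = 841 Mbps.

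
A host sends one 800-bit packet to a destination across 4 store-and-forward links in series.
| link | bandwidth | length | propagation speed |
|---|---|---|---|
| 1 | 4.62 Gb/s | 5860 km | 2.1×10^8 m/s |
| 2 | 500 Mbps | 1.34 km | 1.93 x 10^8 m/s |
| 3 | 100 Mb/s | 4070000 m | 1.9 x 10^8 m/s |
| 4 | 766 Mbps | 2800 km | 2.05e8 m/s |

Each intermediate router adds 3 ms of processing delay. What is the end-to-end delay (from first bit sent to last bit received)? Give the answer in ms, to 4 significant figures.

72.00 ms

Transmission delays (L/R per hop): 0.00017316, 0.0016, 0.008, 0.00104439 ms; sum = 0.0108175 ms.
Propagation delays (d/s per hop): 27.9048, 0.00694301, 21.4211, 13.6585 ms; sum = 62.9913 ms.
Processing at 3 router(s): 3 × 3 ms = 9 ms.
End-to-end = 72.00 ms.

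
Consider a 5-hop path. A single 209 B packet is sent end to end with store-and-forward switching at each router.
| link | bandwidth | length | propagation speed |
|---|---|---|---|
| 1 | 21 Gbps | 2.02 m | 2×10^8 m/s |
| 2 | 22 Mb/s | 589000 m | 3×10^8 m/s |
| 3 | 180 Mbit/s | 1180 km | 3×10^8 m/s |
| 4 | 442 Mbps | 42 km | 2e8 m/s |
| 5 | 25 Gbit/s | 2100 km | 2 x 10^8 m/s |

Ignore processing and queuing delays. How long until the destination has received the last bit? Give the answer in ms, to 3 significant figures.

L = 209 × 8 = 1672 bits.
Transmission delays (L/R per hop): 7.9619e-05, 0.076, 0.00928889, 0.00378281, 6.688e-05 ms; sum = 0.0892182 ms.
Propagation delays (d/s per hop): 1.01e-05, 1.96333, 3.93333, 0.21, 10.5 ms; sum = 16.6067 ms.
End-to-end = 16.7 ms.

16.7 ms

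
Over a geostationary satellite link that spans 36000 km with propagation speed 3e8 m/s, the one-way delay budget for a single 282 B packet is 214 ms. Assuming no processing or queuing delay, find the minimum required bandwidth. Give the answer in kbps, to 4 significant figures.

24.00 kbps

L = 2256 bits.
Propagation delay = 36000000 / 300000000 = 120 ms.
Transmission budget = 214 − 120 = 94 ms.
R ≥ L / t_tx = 2256 bits / 0.094 s = 24.00 kbps.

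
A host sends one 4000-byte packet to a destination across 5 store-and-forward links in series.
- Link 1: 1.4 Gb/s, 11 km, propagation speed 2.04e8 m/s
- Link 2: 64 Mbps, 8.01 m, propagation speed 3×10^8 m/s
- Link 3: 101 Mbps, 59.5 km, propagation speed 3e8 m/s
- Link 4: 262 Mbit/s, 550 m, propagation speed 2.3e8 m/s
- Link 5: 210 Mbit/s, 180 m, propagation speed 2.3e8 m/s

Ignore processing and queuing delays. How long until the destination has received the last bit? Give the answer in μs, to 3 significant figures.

1370 μs

L = 4000 × 8 = 32000 bits.
Transmission delays (L/R per hop): 22.8571, 500, 316.832, 122.137, 152.381 μs; sum = 1114.21 μs.
Propagation delays (d/s per hop): 53.9216, 0.0267, 198.333, 2.3913, 0.782609 μs; sum = 255.456 μs.
End-to-end = 1370 μs.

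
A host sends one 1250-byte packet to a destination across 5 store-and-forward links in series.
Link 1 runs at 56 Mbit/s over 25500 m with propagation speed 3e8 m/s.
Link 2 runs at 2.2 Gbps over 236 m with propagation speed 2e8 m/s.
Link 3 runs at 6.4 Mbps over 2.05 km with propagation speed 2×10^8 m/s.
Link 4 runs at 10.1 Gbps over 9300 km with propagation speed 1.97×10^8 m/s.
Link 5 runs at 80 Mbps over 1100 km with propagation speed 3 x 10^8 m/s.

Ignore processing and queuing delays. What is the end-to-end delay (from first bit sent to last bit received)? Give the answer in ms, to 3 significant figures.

52.8 ms

L = 1250 × 8 = 10000 bits.
Transmission delays (L/R per hop): 0.178571, 0.00454545, 1.5625, 0.000990099, 0.125 ms; sum = 1.87161 ms.
Propagation delays (d/s per hop): 0.085, 0.00118, 0.01025, 47.2081, 3.66667 ms; sum = 50.9712 ms.
End-to-end = 52.8 ms.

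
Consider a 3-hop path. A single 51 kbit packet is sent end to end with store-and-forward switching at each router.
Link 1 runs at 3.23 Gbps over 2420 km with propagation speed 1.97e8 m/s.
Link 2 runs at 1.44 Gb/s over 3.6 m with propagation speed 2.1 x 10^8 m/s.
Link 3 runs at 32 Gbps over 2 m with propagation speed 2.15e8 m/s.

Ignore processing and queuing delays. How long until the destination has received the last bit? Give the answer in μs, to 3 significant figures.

L = 51000 bits.
Transmission delays (L/R per hop): 15.7895, 35.4167, 1.59375 μs; sum = 52.7999 μs.
Propagation delays (d/s per hop): 12284.3, 0.0171429, 0.00930233 μs; sum = 12284.3 μs.
End-to-end = 12300 μs.

12300 μs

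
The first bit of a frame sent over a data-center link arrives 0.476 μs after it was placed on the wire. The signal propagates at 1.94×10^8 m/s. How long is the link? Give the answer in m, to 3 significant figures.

d = s × t_prop = 194000000 × 4.76e-07 = 92.3 m.

92.3 m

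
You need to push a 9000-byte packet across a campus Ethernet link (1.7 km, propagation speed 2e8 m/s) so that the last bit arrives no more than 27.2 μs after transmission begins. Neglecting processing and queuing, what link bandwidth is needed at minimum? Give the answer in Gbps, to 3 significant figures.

L = 72000 bits.
Propagation delay = 1700 / 200000000 = 8.5 μs.
Transmission budget = 27.2 − 8.5 = 18.7 μs.
R ≥ L / t_tx = 72000 bits / 1.87e-05 s = 3.85 Gbps.

3.85 Gbps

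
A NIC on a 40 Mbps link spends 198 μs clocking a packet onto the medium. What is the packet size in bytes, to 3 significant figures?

L = R × t_tx = 40000000 b/s × 0.000198 s = 7920 bits.
In bytes: 7920 / 8 = 990 bytes.

990 bytes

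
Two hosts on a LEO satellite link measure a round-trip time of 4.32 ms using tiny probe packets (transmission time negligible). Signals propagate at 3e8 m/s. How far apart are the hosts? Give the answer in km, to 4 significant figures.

648.0 km

One-way propagation = RTT/2 = 2.16 ms.
d = s × t = 300000000 × 0.00216 = 648.0 km.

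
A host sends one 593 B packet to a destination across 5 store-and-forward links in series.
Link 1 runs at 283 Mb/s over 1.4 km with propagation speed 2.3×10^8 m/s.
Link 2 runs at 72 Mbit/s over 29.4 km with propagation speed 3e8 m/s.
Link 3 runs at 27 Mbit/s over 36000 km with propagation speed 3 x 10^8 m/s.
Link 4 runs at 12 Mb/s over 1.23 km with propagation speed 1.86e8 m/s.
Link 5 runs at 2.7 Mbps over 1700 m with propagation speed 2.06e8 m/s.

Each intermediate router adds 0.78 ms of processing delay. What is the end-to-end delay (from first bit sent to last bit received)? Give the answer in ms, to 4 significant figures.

125.6 ms

L = 593 × 8 = 4744 bits.
Transmission delays (L/R per hop): 0.0167633, 0.0658889, 0.175704, 0.395333, 1.75704 ms; sum = 2.41073 ms.
Propagation delays (d/s per hop): 0.00608696, 0.098, 120, 0.0066129, 0.00825243 ms; sum = 120.119 ms.
Processing at 4 router(s): 4 × 0.78 ms = 3.12 ms.
End-to-end = 125.6 ms.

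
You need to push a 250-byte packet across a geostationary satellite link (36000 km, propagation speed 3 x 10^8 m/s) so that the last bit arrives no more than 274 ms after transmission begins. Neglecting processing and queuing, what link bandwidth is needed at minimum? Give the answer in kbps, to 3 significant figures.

L = 2000 bits.
Propagation delay = 36000000 / 300000000 = 120 ms.
Transmission budget = 274 − 120 = 154 ms.
R ≥ L / t_tx = 2000 bits / 0.154 s = 13.0 kbps.

13.0 kbps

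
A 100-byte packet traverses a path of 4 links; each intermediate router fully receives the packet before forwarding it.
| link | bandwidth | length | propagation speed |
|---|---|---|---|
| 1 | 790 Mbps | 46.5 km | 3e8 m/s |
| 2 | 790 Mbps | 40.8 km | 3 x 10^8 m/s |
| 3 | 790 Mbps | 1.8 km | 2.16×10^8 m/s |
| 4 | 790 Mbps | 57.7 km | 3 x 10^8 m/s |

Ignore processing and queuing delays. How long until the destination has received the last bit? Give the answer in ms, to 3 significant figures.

L = 100 × 8 = 800 bits.
Transmission delay per hop = L/R = 800/790000000 = 0.00101266 ms; 4 hops → 0.00405063 ms.
Propagation delays (d/s per hop): 0.155, 0.136, 0.00833333, 0.192333 ms; sum = 0.491667 ms.
End-to-end = 0.496 ms.

0.496 ms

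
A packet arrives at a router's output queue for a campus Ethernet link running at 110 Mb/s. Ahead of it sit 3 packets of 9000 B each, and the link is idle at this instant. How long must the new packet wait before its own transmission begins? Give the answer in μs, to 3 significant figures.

1960 μs

Each queued packet: L/R = 72000/110000000 = 654.545 μs.
3 queued → 1963.64 μs.
Queuing delay = 1960 μs.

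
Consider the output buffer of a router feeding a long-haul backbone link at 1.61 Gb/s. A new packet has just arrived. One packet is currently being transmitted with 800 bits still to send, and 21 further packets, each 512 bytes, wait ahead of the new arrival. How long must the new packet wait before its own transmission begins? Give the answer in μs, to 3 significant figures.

53.9 μs

Each queued packet: L/R = 4096/1610000000 = 2.5441 μs.
21 queued → 53.4261 μs.
Plus remaining 800 bits of current packet: 0.496894 μs.
Queuing delay = 53.9 μs.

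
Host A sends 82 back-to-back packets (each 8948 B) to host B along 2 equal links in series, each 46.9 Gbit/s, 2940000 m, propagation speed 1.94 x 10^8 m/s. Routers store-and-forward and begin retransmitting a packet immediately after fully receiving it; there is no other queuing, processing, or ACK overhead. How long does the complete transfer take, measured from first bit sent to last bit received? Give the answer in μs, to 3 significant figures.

Per-hop transmission t_tx = L/R = 71584/46900000000 = 1.52631 μs.
Per-hop propagation t_prop = 2940000/194000000 = 15154.6 μs.
Pipeline fill: first packet needs 2·t_tx to clear all hops; remaining 81 packets each add one t_tx.
Total = (2+82-1)·t_tx + 2·t_prop = 83·1.52631 + 2·15154.6 = 30400 μs.

30400 μs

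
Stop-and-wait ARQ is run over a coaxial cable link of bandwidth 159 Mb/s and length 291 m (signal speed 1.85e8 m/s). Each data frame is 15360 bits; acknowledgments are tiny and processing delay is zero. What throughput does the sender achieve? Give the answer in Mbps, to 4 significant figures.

154.0 Mbps

t_tx = L/R = 15360/159000000 = 9.66038e-05 s.
t_prop = 291/185000000 = 1.57297e-06 s; RTT = 3.14595e-06 s.
Cycle = t_tx + RTT = 9.97497e-05 s.
Throughput = L / cycle = 15360 / 9.97497e-05 = 154.0 Mbps.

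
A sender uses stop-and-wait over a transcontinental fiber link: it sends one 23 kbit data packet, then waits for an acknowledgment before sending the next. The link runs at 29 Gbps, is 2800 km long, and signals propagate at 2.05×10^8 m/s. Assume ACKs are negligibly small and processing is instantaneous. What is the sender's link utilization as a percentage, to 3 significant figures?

t_tx = L/R = 23000/29000000000 = 7.93103e-07 s.
t_prop = 2800000/2.05e+08 = 0.0136585 s; RTT = 0.0273171 s.
Cycle = t_tx + RTT = 0.0273179 s.
Utilization = t_tx / cycle = 7.93103e-07/0.0273179 = 0.00290 %.

0.00290 %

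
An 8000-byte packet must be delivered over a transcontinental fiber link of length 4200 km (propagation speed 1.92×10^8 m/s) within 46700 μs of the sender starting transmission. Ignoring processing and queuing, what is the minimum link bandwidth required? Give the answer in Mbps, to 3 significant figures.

L = 64000 bits.
Propagation delay = 4200000 / 192000000 = 21875 μs.
Transmission budget = 46700 − 21875 = 24825 μs.
R ≥ L / t_tx = 64000 bits / 0.024825 s = 2.58 Mbps.

2.58 Mbps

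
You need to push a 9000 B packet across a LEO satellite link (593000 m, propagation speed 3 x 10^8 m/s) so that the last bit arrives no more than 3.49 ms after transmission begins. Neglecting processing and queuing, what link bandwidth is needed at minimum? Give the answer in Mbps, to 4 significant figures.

L = 72000 bits.
Propagation delay = 593000 / 300000000 = 1.97667 ms.
Transmission budget = 3.49 − 1.97667 = 1.51333 ms.
R ≥ L / t_tx = 72000 bits / 0.00151333 s = 47.58 Mbps.

47.58 Mbps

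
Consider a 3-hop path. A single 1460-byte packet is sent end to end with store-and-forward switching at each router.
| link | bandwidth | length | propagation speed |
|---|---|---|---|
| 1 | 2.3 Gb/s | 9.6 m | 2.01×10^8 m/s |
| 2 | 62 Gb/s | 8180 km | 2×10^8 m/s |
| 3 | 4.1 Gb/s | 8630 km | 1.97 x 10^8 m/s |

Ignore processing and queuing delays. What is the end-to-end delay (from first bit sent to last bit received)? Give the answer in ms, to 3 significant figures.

L = 1460 × 8 = 11680 bits.
Transmission delays (L/R per hop): 0.00507826, 0.000188387, 0.00284878 ms; sum = 0.00811543 ms.
Propagation delays (d/s per hop): 4.77612e-05, 40.9, 43.8071 ms; sum = 84.7072 ms.
End-to-end = 84.7 ms.

84.7 ms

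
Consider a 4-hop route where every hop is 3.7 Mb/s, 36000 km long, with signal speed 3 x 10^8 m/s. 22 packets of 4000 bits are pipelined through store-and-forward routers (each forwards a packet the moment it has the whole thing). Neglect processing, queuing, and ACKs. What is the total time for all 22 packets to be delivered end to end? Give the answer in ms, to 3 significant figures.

Per-hop transmission t_tx = L/R = 4000/3700000 = 1.08108 ms.
Per-hop propagation t_prop = 36000000/300000000 = 120 ms.
Pipeline fill: first packet needs 4·t_tx to clear all hops; remaining 21 packets each add one t_tx.
Total = (4+22-1)·t_tx + 4·t_prop = 25·1.08108 + 4·120 = 507 ms.

507 ms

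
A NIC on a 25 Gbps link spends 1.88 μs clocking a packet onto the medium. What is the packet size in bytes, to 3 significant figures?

5880 bytes

L = R × t_tx = 25000000000 b/s × 1.88e-06 s = 47000 bits.
In bytes: 47000 / 8 = 5880 bytes.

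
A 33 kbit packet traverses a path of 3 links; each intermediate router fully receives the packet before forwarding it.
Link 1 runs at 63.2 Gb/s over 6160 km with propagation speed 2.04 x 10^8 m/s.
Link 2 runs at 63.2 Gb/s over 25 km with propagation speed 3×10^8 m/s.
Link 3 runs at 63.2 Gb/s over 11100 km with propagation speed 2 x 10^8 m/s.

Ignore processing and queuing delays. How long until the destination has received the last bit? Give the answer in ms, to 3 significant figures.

85.8 ms

L = 33000 bits.
Transmission delay per hop = L/R = 33000/63200000000 = 0.000522152 ms; 3 hops → 0.00156646 ms.
Propagation delays (d/s per hop): 30.1961, 0.0833333, 55.5 ms; sum = 85.7794 ms.
End-to-end = 85.8 ms.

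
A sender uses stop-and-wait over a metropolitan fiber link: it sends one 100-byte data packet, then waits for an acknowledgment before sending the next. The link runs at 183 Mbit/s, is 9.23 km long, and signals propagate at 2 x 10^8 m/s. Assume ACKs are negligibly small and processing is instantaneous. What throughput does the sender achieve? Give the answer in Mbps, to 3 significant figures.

t_tx = L/R = 800/183000000 = 4.37158e-06 s.
t_prop = 9230/200000000 = 4.615e-05 s; RTT = 9.23e-05 s.
Cycle = t_tx + RTT = 9.66716e-05 s.
Throughput = L / cycle = 800 / 9.66716e-05 = 8.28 Mbps.

8.28 Mbps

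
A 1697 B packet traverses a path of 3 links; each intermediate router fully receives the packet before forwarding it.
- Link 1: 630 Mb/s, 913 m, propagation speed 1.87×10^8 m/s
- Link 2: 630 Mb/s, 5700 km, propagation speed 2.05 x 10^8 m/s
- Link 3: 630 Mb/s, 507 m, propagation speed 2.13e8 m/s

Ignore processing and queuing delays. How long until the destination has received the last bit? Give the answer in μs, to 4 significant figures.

L = 1697 × 8 = 13576 bits.
Transmission delay per hop = L/R = 13576/630000000 = 21.5492 μs; 3 hops → 64.6476 μs.
Propagation delays (d/s per hop): 4.88235, 27804.9, 2.38028 μs; sum = 27812.1 μs.
End-to-end = 27880 μs.

27880 μs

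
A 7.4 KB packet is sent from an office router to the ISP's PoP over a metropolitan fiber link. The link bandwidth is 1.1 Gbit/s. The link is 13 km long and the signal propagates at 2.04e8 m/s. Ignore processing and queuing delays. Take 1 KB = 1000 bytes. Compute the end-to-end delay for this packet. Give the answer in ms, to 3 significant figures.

0.118 ms

L = 59200 bits.
Transmission delay = L/R = 59200 / 1100000000 = 0.0538182 ms.
Propagation delay = d/s = 13000 m / 204000000 m/s = 0.0637255 ms.
Total = 0.118 ms.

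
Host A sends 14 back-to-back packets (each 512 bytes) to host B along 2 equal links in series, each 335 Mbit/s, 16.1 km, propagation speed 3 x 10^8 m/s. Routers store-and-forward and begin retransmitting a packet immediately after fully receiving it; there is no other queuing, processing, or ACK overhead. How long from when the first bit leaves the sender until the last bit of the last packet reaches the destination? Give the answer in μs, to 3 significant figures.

291 μs

Per-hop transmission t_tx = L/R = 4096/335000000 = 12.2269 μs.
Per-hop propagation t_prop = 16100/300000000 = 53.6667 μs.
Pipeline fill: first packet needs 2·t_tx to clear all hops; remaining 13 packets each add one t_tx.
Total = (2+14-1)·t_tx + 2·t_prop = 15·12.2269 + 2·53.6667 = 291 μs.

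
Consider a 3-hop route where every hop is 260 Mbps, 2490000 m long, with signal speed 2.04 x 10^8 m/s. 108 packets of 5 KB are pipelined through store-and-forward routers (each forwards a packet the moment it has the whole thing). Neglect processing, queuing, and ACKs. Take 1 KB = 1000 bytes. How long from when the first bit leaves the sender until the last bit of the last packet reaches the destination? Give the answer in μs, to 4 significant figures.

Per-hop transmission t_tx = L/R = 40000/260000000 = 153.846 μs.
Per-hop propagation t_prop = 2490000/204000000 = 12205.9 μs.
Pipeline fill: first packet needs 3·t_tx to clear all hops; remaining 107 packets each add one t_tx.
Total = (3+108-1)·t_tx + 3·t_prop = 110·153.846 + 3·12205.9 = 53540 μs.

53540 μs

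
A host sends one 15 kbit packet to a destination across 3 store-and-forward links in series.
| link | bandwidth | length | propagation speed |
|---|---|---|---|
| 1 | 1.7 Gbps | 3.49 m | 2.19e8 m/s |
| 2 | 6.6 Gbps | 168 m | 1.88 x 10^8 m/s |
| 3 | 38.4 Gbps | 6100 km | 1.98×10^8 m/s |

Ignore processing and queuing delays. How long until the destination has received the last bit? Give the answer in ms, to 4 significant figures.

L = 15000 bits.
Transmission delays (L/R per hop): 0.00882353, 0.00227273, 0.000390625 ms; sum = 0.0114869 ms.
Propagation delays (d/s per hop): 1.59361e-05, 0.000893617, 30.8081 ms; sum = 30.809 ms.
End-to-end = 30.82 ms.

30.82 ms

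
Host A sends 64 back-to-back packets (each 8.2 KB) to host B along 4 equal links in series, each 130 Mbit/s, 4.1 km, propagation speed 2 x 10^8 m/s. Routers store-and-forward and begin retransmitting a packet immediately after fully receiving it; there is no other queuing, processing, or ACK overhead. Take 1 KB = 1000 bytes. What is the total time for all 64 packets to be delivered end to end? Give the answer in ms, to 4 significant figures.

Per-hop transmission t_tx = L/R = 65600/130000000 = 0.504615 ms.
Per-hop propagation t_prop = 4100/200000000 = 0.0205 ms.
Pipeline fill: first packet needs 4·t_tx to clear all hops; remaining 63 packets each add one t_tx.
Total = (4+64-1)·t_tx + 4·t_prop = 67·0.504615 + 4·0.0205 = 33.89 ms.

33.89 ms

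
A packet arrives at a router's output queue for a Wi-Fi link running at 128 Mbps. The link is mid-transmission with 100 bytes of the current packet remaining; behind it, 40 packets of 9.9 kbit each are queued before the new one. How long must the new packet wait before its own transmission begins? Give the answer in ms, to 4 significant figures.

Each queued packet: L/R = 9900/128000000 = 0.0773438 ms.
40 queued → 3.09375 ms.
Plus remaining 800 bits of current packet: 0.00625 ms.
Queuing delay = 3.100 ms.

3.100 ms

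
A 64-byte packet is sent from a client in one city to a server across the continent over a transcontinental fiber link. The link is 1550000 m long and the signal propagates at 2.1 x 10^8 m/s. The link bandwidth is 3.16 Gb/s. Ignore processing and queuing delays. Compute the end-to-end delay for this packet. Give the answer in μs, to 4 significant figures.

L = 64 × 8 = 512 bits.
Transmission delay = L/R = 512 / 3160000000 = 0.162025 μs.
Propagation delay = d/s = 1550000 m / 210000000 m/s = 7380.95 μs.
Total = 7381 μs.

7381 μs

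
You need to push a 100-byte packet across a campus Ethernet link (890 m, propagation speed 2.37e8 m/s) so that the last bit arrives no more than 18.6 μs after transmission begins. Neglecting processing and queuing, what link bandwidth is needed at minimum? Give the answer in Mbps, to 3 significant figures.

L = 800 bits.
Propagation delay = 890 / 237000000 = 3.75527 μs.
Transmission budget = 18.6 − 3.75527 = 14.8447 μs.
R ≥ L / t_tx = 800 bits / 1.48447e-05 s = 53.9 Mbps.

53.9 Mbps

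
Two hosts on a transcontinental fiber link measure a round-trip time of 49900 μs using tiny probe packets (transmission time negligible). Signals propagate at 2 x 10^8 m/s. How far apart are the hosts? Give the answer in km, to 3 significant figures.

One-way propagation = RTT/2 = 24950 μs.
d = s × t = 200000000 × 0.02495 = 4990 km.

4990 km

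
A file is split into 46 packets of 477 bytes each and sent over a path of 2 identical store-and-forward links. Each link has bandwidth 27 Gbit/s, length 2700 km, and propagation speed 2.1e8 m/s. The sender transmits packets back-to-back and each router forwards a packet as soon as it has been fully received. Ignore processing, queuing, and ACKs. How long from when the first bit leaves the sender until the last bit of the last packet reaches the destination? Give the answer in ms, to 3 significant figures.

25.7 ms

Per-hop transmission t_tx = L/R = 3816/27000000000 = 0.000141333 ms.
Per-hop propagation t_prop = 2700000/210000000 = 12.8571 ms.
Pipeline fill: first packet needs 2·t_tx to clear all hops; remaining 45 packets each add one t_tx.
Total = (2+46-1)·t_tx + 2·t_prop = 47·0.000141333 + 2·12.8571 = 25.7 ms.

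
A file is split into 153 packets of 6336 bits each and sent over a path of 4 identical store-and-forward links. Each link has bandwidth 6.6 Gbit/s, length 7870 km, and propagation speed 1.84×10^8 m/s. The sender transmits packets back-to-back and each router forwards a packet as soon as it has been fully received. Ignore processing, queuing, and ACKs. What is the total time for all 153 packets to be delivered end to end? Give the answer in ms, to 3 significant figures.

Per-hop transmission t_tx = L/R = 6336/6600000000 = 0.00096 ms.
Per-hop propagation t_prop = 7870000/184000000 = 42.7717 ms.
Pipeline fill: first packet needs 4·t_tx to clear all hops; remaining 152 packets each add one t_tx.
Total = (4+153-1)·t_tx + 4·t_prop = 156·0.00096 + 4·42.7717 = 171 ms.

171 ms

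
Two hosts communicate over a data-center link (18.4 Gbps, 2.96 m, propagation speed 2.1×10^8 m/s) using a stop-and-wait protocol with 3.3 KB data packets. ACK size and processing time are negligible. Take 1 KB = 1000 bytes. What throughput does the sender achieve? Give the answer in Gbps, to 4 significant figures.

18.05 Gbps

t_tx = L/R = 26400/18400000000 = 1.43478e-06 s.
t_prop = 2.96/210000000 = 1.40952e-08 s; RTT = 2.81905e-08 s.
Cycle = t_tx + RTT = 1.46297e-06 s.
Throughput = L / cycle = 26400 / 1.46297e-06 = 18.05 Gbps.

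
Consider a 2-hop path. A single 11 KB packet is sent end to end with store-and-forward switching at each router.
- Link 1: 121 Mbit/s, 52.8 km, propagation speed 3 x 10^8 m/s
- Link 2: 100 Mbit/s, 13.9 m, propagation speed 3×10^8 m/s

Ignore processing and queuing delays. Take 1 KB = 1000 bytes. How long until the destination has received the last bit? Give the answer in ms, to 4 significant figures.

L = 88000 bits.
Transmission delays (L/R per hop): 0.727273, 0.88 ms; sum = 1.60727 ms.
Propagation delays (d/s per hop): 0.176, 4.63333e-05 ms; sum = 0.176046 ms.
End-to-end = 1.783 ms.

1.783 ms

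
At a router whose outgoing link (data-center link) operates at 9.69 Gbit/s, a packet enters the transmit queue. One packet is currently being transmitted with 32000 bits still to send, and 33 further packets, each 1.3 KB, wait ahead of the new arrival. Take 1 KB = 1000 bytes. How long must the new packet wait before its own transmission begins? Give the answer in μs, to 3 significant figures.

Each queued packet: L/R = 10400/9690000000 = 1.07327 μs.
33 queued → 35.418 μs.
Plus remaining 32000 bits of current packet: 3.30237 μs.
Queuing delay = 38.7 μs.

38.7 μs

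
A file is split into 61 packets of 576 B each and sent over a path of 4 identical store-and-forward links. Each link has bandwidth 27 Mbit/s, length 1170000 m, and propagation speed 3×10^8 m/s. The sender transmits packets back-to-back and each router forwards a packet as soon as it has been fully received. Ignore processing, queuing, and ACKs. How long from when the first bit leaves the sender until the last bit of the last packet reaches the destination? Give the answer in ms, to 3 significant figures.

26.5 ms

Per-hop transmission t_tx = L/R = 4608/27000000 = 0.170667 ms.
Per-hop propagation t_prop = 1170000/300000000 = 3.9 ms.
Pipeline fill: first packet needs 4·t_tx to clear all hops; remaining 60 packets each add one t_tx.
Total = (4+61-1)·t_tx + 4·t_prop = 64·0.170667 + 4·3.9 = 26.5 ms.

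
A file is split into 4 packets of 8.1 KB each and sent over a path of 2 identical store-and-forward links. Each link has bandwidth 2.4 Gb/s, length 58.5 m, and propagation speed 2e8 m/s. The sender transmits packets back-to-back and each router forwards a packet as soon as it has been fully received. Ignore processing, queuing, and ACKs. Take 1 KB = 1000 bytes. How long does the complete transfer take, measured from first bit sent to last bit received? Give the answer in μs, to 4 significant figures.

Per-hop transmission t_tx = L/R = 64800/2400000000 = 27 μs.
Per-hop propagation t_prop = 58.5/200000000 = 0.2925 μs.
Pipeline fill: first packet needs 2·t_tx to clear all hops; remaining 3 packets each add one t_tx.
Total = (2+4-1)·t_tx + 2·t_prop = 5·27 + 2·0.2925 = 135.6 μs.

135.6 μs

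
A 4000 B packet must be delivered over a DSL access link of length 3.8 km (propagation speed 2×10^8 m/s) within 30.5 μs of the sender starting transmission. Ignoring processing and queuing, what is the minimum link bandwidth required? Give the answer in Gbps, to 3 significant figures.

2.78 Gbps

L = 32000 bits.
Propagation delay = 3800 / 200000000 = 19 μs.
Transmission budget = 30.5 − 19 = 11.5 μs.
R ≥ L / t_tx = 32000 bits / 1.15e-05 s = 2.78 Gbps.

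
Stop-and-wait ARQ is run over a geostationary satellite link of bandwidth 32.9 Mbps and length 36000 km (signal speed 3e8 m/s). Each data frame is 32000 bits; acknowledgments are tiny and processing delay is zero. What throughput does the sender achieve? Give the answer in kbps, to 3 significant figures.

t_tx = L/R = 32000/32900000 = 0.000972644 s.
t_prop = 36000000/300000000 = 0.12 s; RTT = 0.24 s.
Cycle = t_tx + RTT = 0.240973 s.
Throughput = L / cycle = 32000 / 0.240973 = 133 kbps.

133 kbps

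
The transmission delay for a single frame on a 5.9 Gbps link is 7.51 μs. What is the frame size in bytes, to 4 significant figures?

5539 bytes

L = R × t_tx = 5900000000 b/s × 7.51e-06 s = 44309 bits.
In bytes: 44309 / 8 = 5539 bytes.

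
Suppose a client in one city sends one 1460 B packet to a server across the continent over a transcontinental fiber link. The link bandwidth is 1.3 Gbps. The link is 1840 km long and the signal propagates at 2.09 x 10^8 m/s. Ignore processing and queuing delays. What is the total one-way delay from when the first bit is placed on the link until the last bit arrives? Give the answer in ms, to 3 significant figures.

L = 1460 × 8 = 11680 bits.
Transmission delay = L/R = 11680 / 1300000000 = 0.00898462 ms.
Propagation delay = d/s = 1840000 m / 209000000 m/s = 8.80383 ms.
Total = 8.81 ms.

8.81 ms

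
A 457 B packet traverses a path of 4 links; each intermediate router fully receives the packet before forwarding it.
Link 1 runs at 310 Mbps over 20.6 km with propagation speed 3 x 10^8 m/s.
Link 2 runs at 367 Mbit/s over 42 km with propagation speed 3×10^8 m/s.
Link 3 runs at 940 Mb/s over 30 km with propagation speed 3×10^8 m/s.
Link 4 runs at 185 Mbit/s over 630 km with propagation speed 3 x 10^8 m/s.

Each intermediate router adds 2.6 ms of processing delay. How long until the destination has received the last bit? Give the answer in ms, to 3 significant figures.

L = 457 × 8 = 3656 bits.
Transmission delays (L/R per hop): 0.0117935, 0.00996185, 0.00388936, 0.0197622 ms; sum = 0.0454069 ms.
Propagation delays (d/s per hop): 0.0686667, 0.14, 0.1, 2.1 ms; sum = 2.40867 ms.
Processing at 3 router(s): 3 × 2.6 ms = 7.8 ms.
End-to-end = 10.3 ms.

10.3 ms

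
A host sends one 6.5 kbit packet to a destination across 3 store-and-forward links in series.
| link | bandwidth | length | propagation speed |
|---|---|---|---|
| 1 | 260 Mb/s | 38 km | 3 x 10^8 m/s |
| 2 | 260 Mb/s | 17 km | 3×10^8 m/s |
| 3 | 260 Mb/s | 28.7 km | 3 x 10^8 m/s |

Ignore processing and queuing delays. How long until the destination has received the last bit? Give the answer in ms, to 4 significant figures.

0.3540 ms

L = 6500 bits.
Transmission delay per hop = L/R = 6500/260000000 = 0.025 ms; 3 hops → 0.075 ms.
Propagation delays (d/s per hop): 0.126667, 0.0566667, 0.0956667 ms; sum = 0.279 ms.
End-to-end = 0.3540 ms.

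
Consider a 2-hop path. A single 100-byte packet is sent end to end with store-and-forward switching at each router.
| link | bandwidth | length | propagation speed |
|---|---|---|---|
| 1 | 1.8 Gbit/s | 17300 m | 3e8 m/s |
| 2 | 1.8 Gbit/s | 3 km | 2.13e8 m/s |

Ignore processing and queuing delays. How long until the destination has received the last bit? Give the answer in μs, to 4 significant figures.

L = 100 × 8 = 800 bits.
Transmission delay per hop = L/R = 800/1800000000 = 0.444444 μs; 2 hops → 0.888889 μs.
Propagation delays (d/s per hop): 57.6667, 14.0845 μs; sum = 71.7512 μs.
End-to-end = 72.64 μs.

72.64 μs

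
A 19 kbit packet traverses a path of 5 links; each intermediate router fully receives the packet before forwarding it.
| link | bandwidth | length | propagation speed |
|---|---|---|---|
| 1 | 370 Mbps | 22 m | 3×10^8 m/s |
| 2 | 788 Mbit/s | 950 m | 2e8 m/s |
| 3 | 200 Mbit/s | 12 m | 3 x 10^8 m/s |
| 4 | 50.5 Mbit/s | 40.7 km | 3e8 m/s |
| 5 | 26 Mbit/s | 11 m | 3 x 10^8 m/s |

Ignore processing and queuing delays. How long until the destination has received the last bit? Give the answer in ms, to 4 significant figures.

1.418 ms

L = 19000 bits.
Transmission delays (L/R per hop): 0.0513514, 0.0241117, 0.095, 0.376238, 0.730769 ms; sum = 1.27747 ms.
Propagation delays (d/s per hop): 7.33333e-05, 0.00475, 4e-05, 0.135667, 3.66667e-05 ms; sum = 0.140567 ms.
End-to-end = 1.418 ms.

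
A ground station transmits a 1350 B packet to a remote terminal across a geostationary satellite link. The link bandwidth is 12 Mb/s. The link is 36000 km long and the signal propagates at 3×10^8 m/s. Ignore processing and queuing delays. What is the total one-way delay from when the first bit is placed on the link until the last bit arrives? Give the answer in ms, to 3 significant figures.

L = 1350 × 8 = 10800 bits.
Transmission delay = L/R = 10800 / 12000000 = 0.9 ms.
Propagation delay = d/s = 36000000 m / 300000000 m/s = 120 ms.
Total = 121 ms.

121 ms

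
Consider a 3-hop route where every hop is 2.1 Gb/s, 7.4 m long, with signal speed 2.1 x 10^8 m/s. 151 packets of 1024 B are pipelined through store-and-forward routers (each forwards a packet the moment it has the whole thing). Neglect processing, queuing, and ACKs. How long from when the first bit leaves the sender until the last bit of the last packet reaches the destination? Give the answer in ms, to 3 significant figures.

0.597 ms

Per-hop transmission t_tx = L/R = 8192/2100000000 = 0.00390095 ms.
Per-hop propagation t_prop = 7.4/210000000 = 3.52381e-05 ms.
Pipeline fill: first packet needs 3·t_tx to clear all hops; remaining 150 packets each add one t_tx.
Total = (3+151-1)·t_tx + 3·t_prop = 153·0.00390095 + 3·3.52381e-05 = 0.597 ms.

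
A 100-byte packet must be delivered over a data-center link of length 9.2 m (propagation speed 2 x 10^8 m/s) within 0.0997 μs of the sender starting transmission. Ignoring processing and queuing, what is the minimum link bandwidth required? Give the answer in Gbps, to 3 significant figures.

14.9 Gbps

L = 800 bits.
Propagation delay = 9.2 / 200000000 = 0.046 μs.
Transmission budget = 0.0997 − 0.046 = 0.0537 μs.
R ≥ L / t_tx = 800 bits / 5.37e-08 s = 14.9 Gbps.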